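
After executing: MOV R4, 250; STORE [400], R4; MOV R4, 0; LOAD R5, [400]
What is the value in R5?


Register and memory trace:
  MOV R4, 250  → R4 = 250
  STORE [400], R4  → mem[400] = 250
  MOV R4, 0  → R4 = 0
  LOAD R5, [400]  → R5 = mem[400] = 250
Final: R5 = 250

250


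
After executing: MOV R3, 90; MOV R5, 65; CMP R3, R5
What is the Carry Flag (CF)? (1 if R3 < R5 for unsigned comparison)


Register state trace:
  MOV R3, 90  → R3 = 90
  MOV R5, 65  → R5 = 65
  CMP R3, R5  → unsigned 90 - 65: no borrow
  90 >= 65, so CF = 0
CF = 0

0


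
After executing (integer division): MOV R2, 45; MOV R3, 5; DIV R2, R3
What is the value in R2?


Register state trace:
  MOV R2, 45  → R2 = 45
  MOV R3, 5  → R3 = 5
  DIV R2, R3  → R2 = 45 // 5 = 9
Final: R2 = 9

9


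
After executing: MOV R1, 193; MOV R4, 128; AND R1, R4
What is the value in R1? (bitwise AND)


Register state trace:
  MOV R1, 193  → R1 = 193 (0b11000001)
  MOV R4, 128  → R4 = 128 (0b10000000)
  AND R1, R4  → R1 = 193 AND 128 = 128 (0b10000000)
Final: R1 = 128

128


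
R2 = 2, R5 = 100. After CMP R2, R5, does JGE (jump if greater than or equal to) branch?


Trace:
  R2 = 2, R5 = 100
  CMP R2, R5  → compares 2 vs 100
  JGE checks: is 2 greater than or equal to 100?
  2 < 100, so condition is false
Branch taken: No

No


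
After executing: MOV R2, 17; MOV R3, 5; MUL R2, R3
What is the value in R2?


Register state trace:
  MOV R2, 17  → R2 = 17
  MOV R3, 5  → R3 = 5
  MUL R2, R3  → R2 = 17 * 5 = 85
Final: R2 = 85

85


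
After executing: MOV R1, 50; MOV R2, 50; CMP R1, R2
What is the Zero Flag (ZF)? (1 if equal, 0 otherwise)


Register state trace:
  MOV R1, 50  → R1 = 50
  MOV R2, 50  → R2 = 50
  CMP R1, R2  → computes 50 - 50 = 0
  Result is zero, so values are equal
ZF = 1

1


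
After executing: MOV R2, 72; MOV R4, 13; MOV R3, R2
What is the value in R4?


Register state trace:
  MOV R2, 72  → R2 = 72
  MOV R4, 13  → R4 = 13
  MOV R3, R2  → R3 = 72
Final: R4 = 13

13


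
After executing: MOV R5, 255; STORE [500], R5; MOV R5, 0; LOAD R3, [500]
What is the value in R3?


Register and memory trace:
  MOV R5, 255  → R5 = 255
  STORE [500], R5  → mem[500] = 255
  MOV R5, 0  → R5 = 0
  LOAD R3, [500]  → R3 = mem[500] = 255
Final: R3 = 255

255


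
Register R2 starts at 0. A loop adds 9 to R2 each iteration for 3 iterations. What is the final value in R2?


Starting value: R2 = 0
  Iter 1: R2 = 0 + 9 = 9
  Iter 2: R2 = 9 + 9 = 18
  Iter 3: R2 = 18 + 9 = 27
Final: R2 = 27

27


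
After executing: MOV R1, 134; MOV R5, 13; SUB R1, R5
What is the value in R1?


Register state trace:
  MOV R1, 134  → R1 = 134
  MOV R5, 13  → R5 = 13
  SUB R1, R5  → R1 = 134 - 13 = 121
Final: R1 = 121

121


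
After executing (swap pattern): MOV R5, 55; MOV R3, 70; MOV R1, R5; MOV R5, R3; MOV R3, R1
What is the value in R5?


Register state trace (swap pattern):
  MOV R5, 55  → R5 = 55
  MOV R3, 70  → R3 = 70
  MOV R1, R5  → R1 = 55  (save R5)
  MOV R5, R3  → R5 = 70  (R5 gets R3's value)
  MOV R3, R1  → R3 = 55  (R3 gets saved value)
Final: R5 = 70

70


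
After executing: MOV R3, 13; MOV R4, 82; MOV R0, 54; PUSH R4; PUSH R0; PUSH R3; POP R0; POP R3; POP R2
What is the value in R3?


Stack trace (top is rightmost):
  MOV R3, 13  → R3 = 13
  MOV R4, 82  → R4 = 82
  MOV R0, 54  → R0 = 54
  PUSH R4  → stack: [82]
  PUSH R0  → stack: [82, 54]
  PUSH R3  → stack: [82, 54, 13]
  POP R0  → R0 = 13, stack: [82, 54]
  POP R3  → R3 = 54, stack: [82]
  POP R2  → R2 = 82, stack: []
Final: R3 = 54

54


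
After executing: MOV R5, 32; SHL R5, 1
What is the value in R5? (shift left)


Register state trace:
  MOV R5, 32  → R5 = 32
  SHL R5, 1  → R5 = 32 << 1 = 32 * 2^1 = 64
Final: R5 = 64

64


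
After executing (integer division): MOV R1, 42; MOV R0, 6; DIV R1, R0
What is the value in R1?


Register state trace:
  MOV R1, 42  → R1 = 42
  MOV R0, 6  → R0 = 6
  DIV R1, R0  → R1 = 42 // 6 = 7
Final: R1 = 7

7


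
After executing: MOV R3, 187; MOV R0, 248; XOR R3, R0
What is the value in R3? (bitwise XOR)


Register state trace:
  MOV R3, 187  → R3 = 187 (0b10111011)
  MOV R0, 248  → R0 = 248 (0b11111000)
  XOR R3, R0  → R3 = 187 XOR 248 = 67 (0b01000011)
Final: R3 = 67

67


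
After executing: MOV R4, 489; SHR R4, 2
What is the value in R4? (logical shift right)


Register state trace:
  MOV R4, 489  → R4 = 489
  SHR R4, 2  → R4 = 489 >> 2 = 489 // 2^2 = 122
Final: R4 = 122

122


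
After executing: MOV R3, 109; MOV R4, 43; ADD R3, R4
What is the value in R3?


Register state trace:
  MOV R3, 109  → R3 = 109
  MOV R4, 43  → R4 = 43
  ADD R3, R4  → R3 = 109 + 43 = 152
Final: R3 = 152

152


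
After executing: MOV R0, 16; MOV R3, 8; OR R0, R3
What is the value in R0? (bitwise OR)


Register state trace:
  MOV R0, 16  → R0 = 16 (0b00010000)
  MOV R3, 8  → R3 = 8 (0b00001000)
  OR R0, R3   → R0 = 16 OR 8 = 24 (0b00011000)
Final: R0 = 24

24


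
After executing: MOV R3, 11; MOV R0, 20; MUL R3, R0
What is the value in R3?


Register state trace:
  MOV R3, 11  → R3 = 11
  MOV R0, 20  → R0 = 20
  MUL R3, R0  → R3 = 11 * 20 = 220
Final: R3 = 220

220


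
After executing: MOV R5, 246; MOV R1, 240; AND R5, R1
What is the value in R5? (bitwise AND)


Register state trace:
  MOV R5, 246  → R5 = 246 (0b11110110)
  MOV R1, 240  → R1 = 240 (0b11110000)
  AND R5, R1  → R5 = 246 AND 240 = 240 (0b11110000)
Final: R5 = 240

240


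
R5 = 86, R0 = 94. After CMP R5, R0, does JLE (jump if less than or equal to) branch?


Trace:
  R5 = 86, R0 = 94
  CMP R5, R0  → compares 86 vs 94
  JLE checks: is 86 less than or equal to 94?
  86 < 94, so condition is true
Branch taken: Yes

Yes


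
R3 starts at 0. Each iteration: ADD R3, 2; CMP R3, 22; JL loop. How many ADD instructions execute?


Loop trace (R3 starts at 0, target 22, step 2):
  ADD #1: R3 = 0 + 2 = 2  → 2 < 22, loop
  ADD #2: R3 = 2 + 2 = 4  → 4 < 22, loop
  ADD #3: R3 = 4 + 2 = 6  → 6 < 22, loop
  ADD #4: R3 = 6 + 2 = 8  → 8 < 22, loop
  ADD #5: R3 = 8 + 2 = 10  → 10 < 22, loop
  ADD #6: R3 = 10 + 2 = 12  → 12 < 22, loop
  ADD #7: R3 = 12 + 2 = 14  → 14 < 22, loop
  ADD #8: R3 = 14 + 2 = 16  → 16 < 22, loop
  ADD #9: R3 = 16 + 2 = 18  → 18 < 22, loop
  ADD #10: R3 = 18 + 2 = 20  → 20 < 22, loop
  ADD #11: R3 = 20 + 2 = 22  → 22 >= 22, exit
Total ADD instructions: 11

11


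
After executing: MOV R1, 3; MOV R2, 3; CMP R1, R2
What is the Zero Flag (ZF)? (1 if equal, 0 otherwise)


Register state trace:
  MOV R1, 3  → R1 = 3
  MOV R2, 3  → R2 = 3
  CMP R1, R2  → computes 3 - 3 = 0
  Result is zero, so values are equal
ZF = 1

1


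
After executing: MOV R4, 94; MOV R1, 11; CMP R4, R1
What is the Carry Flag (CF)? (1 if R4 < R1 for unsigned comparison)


Register state trace:
  MOV R4, 94  → R4 = 94
  MOV R1, 11  → R1 = 11
  CMP R4, R1  → unsigned 94 - 11: no borrow
  94 >= 11, so CF = 0
CF = 0

0


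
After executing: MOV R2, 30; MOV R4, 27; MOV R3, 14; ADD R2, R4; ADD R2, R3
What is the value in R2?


Register state trace:
  MOV R2, 30  → R2 = 30
  MOV R4, 27  → R4 = 27
  MOV R3, 14  → R3 = 14
  ADD R2, R4  → R2 = 30 + 27 = 57
  ADD R2, R3  → R2 = 57 + 14 = 71
Final: R2 = 71

71


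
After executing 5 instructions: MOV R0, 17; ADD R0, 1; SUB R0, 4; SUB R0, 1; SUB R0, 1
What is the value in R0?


Register state trace:
  MOV R0, 17  → R0 = 17
  ADD R0, 1  → R0 = 17 + 1 = 18
  SUB R0, 4  → R0 = 18 - 4 = 14
  SUB R0, 1  → R0 = 14 - 1 = 13
  SUB R0, 1  → R0 = 13 - 1 = 12
Final: R0 = 12

12


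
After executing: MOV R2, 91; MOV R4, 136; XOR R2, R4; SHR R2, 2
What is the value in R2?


Register state trace:
  MOV R2, 91  → R2 = 91 (0b01011011)
  MOV R4, 136  → R4 = 136 (0b10001000)
  XOR R2, R4  → R2 = 91 XOR 136 = 211 (0b11010011)
  SHR R2, 2  → R2 = 211 >> 2 = 52
Final: R2 = 52

52


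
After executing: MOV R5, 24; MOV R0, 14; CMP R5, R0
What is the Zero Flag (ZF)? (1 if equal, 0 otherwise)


Register state trace:
  MOV R5, 24  → R5 = 24
  MOV R0, 14  → R0 = 14
  CMP R5, R0  → computes 24 - 14 = 10
  Result is nonzero, so values are not equal
ZF = 0

0


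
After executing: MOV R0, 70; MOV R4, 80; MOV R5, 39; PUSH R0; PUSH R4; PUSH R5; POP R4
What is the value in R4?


Stack trace (top is rightmost):
  MOV R0, 70  → R0 = 70
  MOV R4, 80  → R4 = 80
  MOV R5, 39  → R5 = 39
  PUSH R0  → stack: [70]
  PUSH R4  → stack: [70, 80]
  PUSH R5  → stack: [70, 80, 39]
  POP R4  → R4 = 39, stack: [70, 80]
Final: R4 = 39

39


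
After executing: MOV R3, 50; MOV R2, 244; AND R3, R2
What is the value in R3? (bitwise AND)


Register state trace:
  MOV R3, 50  → R3 = 50 (0b00110010)
  MOV R2, 244  → R2 = 244 (0b11110100)
  AND R3, R2  → R3 = 50 AND 244 = 48 (0b00110000)
Final: R3 = 48

48


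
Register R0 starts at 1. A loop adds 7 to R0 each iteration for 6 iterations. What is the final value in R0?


Starting value: R0 = 1
  Iter 1: R0 = 1 + 7 = 8
  Iter 2: R0 = 8 + 7 = 15
  Iter 3: R0 = 15 + 7 = 22
  Iter 4: R0 = 22 + 7 = 29
  Iter 5: R0 = 29 + 7 = 36
  Iter 6: R0 = 36 + 7 = 43
Final: R0 = 43

43


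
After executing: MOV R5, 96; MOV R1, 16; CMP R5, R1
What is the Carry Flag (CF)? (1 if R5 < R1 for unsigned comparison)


Register state trace:
  MOV R5, 96  → R5 = 96
  MOV R1, 16  → R1 = 16
  CMP R5, R1  → unsigned 96 - 16: no borrow
  96 >= 16, so CF = 0
CF = 0

0


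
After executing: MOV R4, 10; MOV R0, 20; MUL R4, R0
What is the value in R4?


Register state trace:
  MOV R4, 10  → R4 = 10
  MOV R0, 20  → R0 = 20
  MUL R4, R0  → R4 = 10 * 20 = 200
Final: R4 = 200

200


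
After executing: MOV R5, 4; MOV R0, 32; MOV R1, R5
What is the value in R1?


Register state trace:
  MOV R5, 4  → R5 = 4
  MOV R0, 32  → R0 = 32
  MOV R1, R5  → R1 = 4
Final: R1 = 4

4


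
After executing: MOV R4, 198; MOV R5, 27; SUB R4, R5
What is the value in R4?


Register state trace:
  MOV R4, 198  → R4 = 198
  MOV R5, 27  → R5 = 27
  SUB R4, R5  → R4 = 198 - 27 = 171
Final: R4 = 171

171


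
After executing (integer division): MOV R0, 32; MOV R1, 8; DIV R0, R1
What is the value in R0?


Register state trace:
  MOV R0, 32  → R0 = 32
  MOV R1, 8  → R1 = 8
  DIV R0, R1  → R0 = 32 // 8 = 4
Final: R0 = 4

4


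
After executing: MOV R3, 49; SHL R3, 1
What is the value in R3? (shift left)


Register state trace:
  MOV R3, 49  → R3 = 49
  SHL R3, 1  → R3 = 49 << 1 = 49 * 2^1 = 98
Final: R3 = 98

98


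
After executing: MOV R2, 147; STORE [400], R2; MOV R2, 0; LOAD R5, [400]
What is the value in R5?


Register and memory trace:
  MOV R2, 147  → R2 = 147
  STORE [400], R2  → mem[400] = 147
  MOV R2, 0  → R2 = 0
  LOAD R5, [400]  → R5 = mem[400] = 147
Final: R5 = 147

147


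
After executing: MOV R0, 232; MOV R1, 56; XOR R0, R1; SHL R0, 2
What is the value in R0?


Register state trace:
  MOV R0, 232  → R0 = 232 (0b11101000)
  MOV R1, 56  → R1 = 56 (0b00111000)
  XOR R0, R1  → R0 = 232 XOR 56 = 208 (0b11010000)
  SHL R0, 2  → R0 = 208 << 2 = 832
Final: R0 = 832

832


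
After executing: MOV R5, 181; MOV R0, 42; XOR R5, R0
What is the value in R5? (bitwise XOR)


Register state trace:
  MOV R5, 181  → R5 = 181 (0b10110101)
  MOV R0, 42  → R0 = 42 (0b00101010)
  XOR R5, R0  → R5 = 181 XOR 42 = 159 (0b10011111)
Final: R5 = 159

159


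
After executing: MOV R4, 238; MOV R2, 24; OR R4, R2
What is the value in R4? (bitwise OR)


Register state trace:
  MOV R4, 238  → R4 = 238 (0b11101110)
  MOV R2, 24  → R2 = 24 (0b00011000)
  OR R4, R2   → R4 = 238 OR 24 = 254 (0b11111110)
Final: R4 = 254

254


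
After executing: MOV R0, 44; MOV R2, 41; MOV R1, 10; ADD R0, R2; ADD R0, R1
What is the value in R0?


Register state trace:
  MOV R0, 44  → R0 = 44
  MOV R2, 41  → R2 = 41
  MOV R1, 10  → R1 = 10
  ADD R0, R2  → R0 = 44 + 41 = 85
  ADD R0, R1  → R0 = 85 + 10 = 95
Final: R0 = 95

95


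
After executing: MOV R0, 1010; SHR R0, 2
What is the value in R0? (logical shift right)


Register state trace:
  MOV R0, 1010  → R0 = 1010
  SHR R0, 2  → R0 = 1010 >> 2 = 1010 // 2^2 = 252
Final: R0 = 252

252


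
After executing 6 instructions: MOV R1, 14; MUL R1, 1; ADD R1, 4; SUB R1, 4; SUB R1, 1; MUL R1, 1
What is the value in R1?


Register state trace:
  MOV R1, 14  → R1 = 14
  MUL R1, 1  → R1 = 14 * 1 = 14
  ADD R1, 4  → R1 = 14 + 4 = 18
  SUB R1, 4  → R1 = 18 - 4 = 14
  SUB R1, 1  → R1 = 14 - 1 = 13
  MUL R1, 1  → R1 = 13 * 1 = 13
Final: R1 = 13

13


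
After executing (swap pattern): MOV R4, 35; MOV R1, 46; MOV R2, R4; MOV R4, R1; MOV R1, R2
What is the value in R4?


Register state trace (swap pattern):
  MOV R4, 35  → R4 = 35
  MOV R1, 46  → R1 = 46
  MOV R2, R4  → R2 = 35  (save R4)
  MOV R4, R1  → R4 = 46  (R4 gets R1's value)
  MOV R1, R2  → R1 = 35  (R1 gets saved value)
Final: R4 = 46

46


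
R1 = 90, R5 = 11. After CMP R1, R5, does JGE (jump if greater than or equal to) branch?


Trace:
  R1 = 90, R5 = 11
  CMP R1, R5  → compares 90 vs 11
  JGE checks: is 90 greater than or equal to 11?
  90 > 11, so condition is true
Branch taken: Yes

Yes


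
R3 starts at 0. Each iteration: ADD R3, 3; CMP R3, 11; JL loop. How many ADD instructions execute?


Loop trace (R3 starts at 0, target 11, step 3):
  ADD #1: R3 = 0 + 3 = 3  → 3 < 11, loop
  ADD #2: R3 = 3 + 3 = 6  → 6 < 11, loop
  ADD #3: R3 = 6 + 3 = 9  → 9 < 11, loop
  ADD #4: R3 = 9 + 3 = 12  → 12 >= 11, exit
Total ADD instructions: 4

4


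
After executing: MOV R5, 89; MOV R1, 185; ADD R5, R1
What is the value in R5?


Register state trace:
  MOV R5, 89  → R5 = 89
  MOV R1, 185  → R1 = 185
  ADD R5, R1  → R5 = 89 + 185 = 274
Final: R5 = 274

274


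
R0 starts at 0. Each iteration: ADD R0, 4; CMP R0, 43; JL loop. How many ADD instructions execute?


Loop trace (R0 starts at 0, target 43, step 4):
  ADD #1: R0 = 0 + 4 = 4  → 4 < 43, loop
  ADD #2: R0 = 4 + 4 = 8  → 8 < 43, loop
  ADD #3: R0 = 8 + 4 = 12  → 12 < 43, loop
  ADD #4: R0 = 12 + 4 = 16  → 16 < 43, loop
  ADD #5: R0 = 16 + 4 = 20  → 20 < 43, loop
  ADD #6: R0 = 20 + 4 = 24  → 24 < 43, loop
  ADD #7: R0 = 24 + 4 = 28  → 28 < 43, loop
  ADD #8: R0 = 28 + 4 = 32  → 32 < 43, loop
  ADD #9: R0 = 32 + 4 = 36  → 36 < 43, loop
  ADD #10: R0 = 36 + 4 = 40  → 40 < 43, loop
  ADD #11: R0 = 40 + 4 = 44  → 44 >= 43, exit
Total ADD instructions: 11

11


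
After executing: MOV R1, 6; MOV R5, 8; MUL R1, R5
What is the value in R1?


Register state trace:
  MOV R1, 6  → R1 = 6
  MOV R5, 8  → R5 = 8
  MUL R1, R5  → R1 = 6 * 8 = 48
Final: R1 = 48

48


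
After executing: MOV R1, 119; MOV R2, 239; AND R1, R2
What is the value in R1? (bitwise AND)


Register state trace:
  MOV R1, 119  → R1 = 119 (0b01110111)
  MOV R2, 239  → R2 = 239 (0b11101111)
  AND R1, R2  → R1 = 119 AND 239 = 103 (0b01100111)
Final: R1 = 103

103


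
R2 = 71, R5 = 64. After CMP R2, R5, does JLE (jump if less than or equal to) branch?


Trace:
  R2 = 71, R5 = 64
  CMP R2, R5  → compares 71 vs 64
  JLE checks: is 71 less than or equal to 64?
  71 > 64, so condition is false
Branch taken: No

No


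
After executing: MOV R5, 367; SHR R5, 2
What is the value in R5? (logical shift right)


Register state trace:
  MOV R5, 367  → R5 = 367
  SHR R5, 2  → R5 = 367 >> 2 = 367 // 2^2 = 91
Final: R5 = 91

91


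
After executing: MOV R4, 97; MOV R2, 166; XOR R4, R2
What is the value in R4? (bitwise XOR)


Register state trace:
  MOV R4, 97  → R4 = 97 (0b01100001)
  MOV R2, 166  → R2 = 166 (0b10100110)
  XOR R4, R2  → R4 = 97 XOR 166 = 199 (0b11000111)
Final: R4 = 199

199


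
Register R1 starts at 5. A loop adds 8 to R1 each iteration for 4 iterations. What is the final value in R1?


Starting value: R1 = 5
  Iter 1: R1 = 5 + 8 = 13
  Iter 2: R1 = 13 + 8 = 21
  Iter 3: R1 = 21 + 8 = 29
  Iter 4: R1 = 29 + 8 = 37
Final: R1 = 37

37


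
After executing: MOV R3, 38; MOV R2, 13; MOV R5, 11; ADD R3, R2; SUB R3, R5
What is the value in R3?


Register state trace:
  MOV R3, 38  → R3 = 38
  MOV R2, 13  → R2 = 13
  MOV R5, 11  → R5 = 11
  ADD R3, R2  → R3 = 38 + 13 = 51
  SUB R3, R5  → R3 = 51 - 11 = 40
Final: R3 = 40

40


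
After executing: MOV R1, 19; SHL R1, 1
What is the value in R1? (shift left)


Register state trace:
  MOV R1, 19  → R1 = 19
  SHL R1, 1  → R1 = 19 << 1 = 19 * 2^1 = 38
Final: R1 = 38

38


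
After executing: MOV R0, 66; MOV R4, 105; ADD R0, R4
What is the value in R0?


Register state trace:
  MOV R0, 66  → R0 = 66
  MOV R4, 105  → R4 = 105
  ADD R0, R4  → R0 = 66 + 105 = 171
Final: R0 = 171

171


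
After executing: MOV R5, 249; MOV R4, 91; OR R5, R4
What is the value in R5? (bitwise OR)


Register state trace:
  MOV R5, 249  → R5 = 249 (0b11111001)
  MOV R4, 91  → R4 = 91 (0b01011011)
  OR R5, R4   → R5 = 249 OR 91 = 251 (0b11111011)
Final: R5 = 251

251


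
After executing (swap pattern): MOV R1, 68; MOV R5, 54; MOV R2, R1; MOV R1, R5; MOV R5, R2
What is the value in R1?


Register state trace (swap pattern):
  MOV R1, 68  → R1 = 68
  MOV R5, 54  → R5 = 54
  MOV R2, R1  → R2 = 68  (save R1)
  MOV R1, R5  → R1 = 54  (R1 gets R5's value)
  MOV R5, R2  → R5 = 68  (R5 gets saved value)
Final: R1 = 54

54


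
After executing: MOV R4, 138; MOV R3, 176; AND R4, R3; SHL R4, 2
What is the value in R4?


Register state trace:
  MOV R4, 138  → R4 = 138 (0b10001010)
  MOV R3, 176  → R3 = 176 (0b10110000)
  AND R4, R3  → R4 = 138 AND 176 = 128 (0b10000000)
  SHL R4, 2  → R4 = 128 << 2 = 512
Final: R4 = 512

512


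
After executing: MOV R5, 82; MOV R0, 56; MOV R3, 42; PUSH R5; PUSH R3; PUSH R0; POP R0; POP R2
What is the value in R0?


Stack trace (top is rightmost):
  MOV R5, 82  → R5 = 82
  MOV R0, 56  → R0 = 56
  MOV R3, 42  → R3 = 42
  PUSH R5  → stack: [82]
  PUSH R3  → stack: [82, 42]
  PUSH R0  → stack: [82, 42, 56]
  POP R0  → R0 = 56, stack: [82, 42]
  POP R2  → R2 = 42, stack: [82]
Final: R0 = 56

56


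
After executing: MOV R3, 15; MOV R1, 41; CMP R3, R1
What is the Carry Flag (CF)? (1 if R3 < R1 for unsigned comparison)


Register state trace:
  MOV R3, 15  → R3 = 15
  MOV R1, 41  → R1 = 41
  CMP R3, R1  → unsigned 15 - 41: borrow occurs
  15 < 41, so CF = 1
CF = 1

1


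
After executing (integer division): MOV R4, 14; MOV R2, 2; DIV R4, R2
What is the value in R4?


Register state trace:
  MOV R4, 14  → R4 = 14
  MOV R2, 2  → R2 = 2
  DIV R4, R2  → R4 = 14 // 2 = 7
Final: R4 = 7

7


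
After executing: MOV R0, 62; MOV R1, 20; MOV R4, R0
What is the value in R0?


Register state trace:
  MOV R0, 62  → R0 = 62
  MOV R1, 20  → R1 = 20
  MOV R4, R0  → R4 = 62
Final: R0 = 62

62


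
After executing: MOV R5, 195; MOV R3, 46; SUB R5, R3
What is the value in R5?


Register state trace:
  MOV R5, 195  → R5 = 195
  MOV R3, 46  → R3 = 46
  SUB R5, R3  → R5 = 195 - 46 = 149
Final: R5 = 149

149


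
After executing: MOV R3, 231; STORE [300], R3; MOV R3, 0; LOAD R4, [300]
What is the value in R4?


Register and memory trace:
  MOV R3, 231  → R3 = 231
  STORE [300], R3  → mem[300] = 231
  MOV R3, 0  → R3 = 0
  LOAD R4, [300]  → R4 = mem[300] = 231
Final: R4 = 231

231


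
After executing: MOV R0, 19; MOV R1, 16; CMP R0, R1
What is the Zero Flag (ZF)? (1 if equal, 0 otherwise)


Register state trace:
  MOV R0, 19  → R0 = 19
  MOV R1, 16  → R1 = 16
  CMP R0, R1  → computes 19 - 16 = 3
  Result is nonzero, so values are not equal
ZF = 0

0


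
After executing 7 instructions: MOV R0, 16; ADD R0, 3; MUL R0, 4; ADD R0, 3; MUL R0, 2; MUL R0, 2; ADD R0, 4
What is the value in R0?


Register state trace:
  MOV R0, 16  → R0 = 16
  ADD R0, 3  → R0 = 16 + 3 = 19
  MUL R0, 4  → R0 = 19 * 4 = 76
  ADD R0, 3  → R0 = 76 + 3 = 79
  MUL R0, 2  → R0 = 79 * 2 = 158
  MUL R0, 2  → R0 = 158 * 2 = 316
  ADD R0, 4  → R0 = 316 + 4 = 320
Final: R0 = 320

320


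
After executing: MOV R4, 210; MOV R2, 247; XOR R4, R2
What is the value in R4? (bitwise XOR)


Register state trace:
  MOV R4, 210  → R4 = 210 (0b11010010)
  MOV R2, 247  → R2 = 247 (0b11110111)
  XOR R4, R2  → R4 = 210 XOR 247 = 37 (0b00100101)
Final: R4 = 37

37


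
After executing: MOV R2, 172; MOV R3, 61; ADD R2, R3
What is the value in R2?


Register state trace:
  MOV R2, 172  → R2 = 172
  MOV R3, 61  → R3 = 61
  ADD R2, R3  → R2 = 172 + 61 = 233
Final: R2 = 233

233


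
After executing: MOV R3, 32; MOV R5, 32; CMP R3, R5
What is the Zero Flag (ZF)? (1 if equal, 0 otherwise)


Register state trace:
  MOV R3, 32  → R3 = 32
  MOV R5, 32  → R5 = 32
  CMP R3, R5  → computes 32 - 32 = 0
  Result is zero, so values are equal
ZF = 1

1


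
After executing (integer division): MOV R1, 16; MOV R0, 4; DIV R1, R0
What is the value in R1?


Register state trace:
  MOV R1, 16  → R1 = 16
  MOV R0, 4  → R0 = 4
  DIV R1, R0  → R1 = 16 // 4 = 4
Final: R1 = 4

4


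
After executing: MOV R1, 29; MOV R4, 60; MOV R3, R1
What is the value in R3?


Register state trace:
  MOV R1, 29  → R1 = 29
  MOV R4, 60  → R4 = 60
  MOV R3, R1  → R3 = 29
Final: R3 = 29

29


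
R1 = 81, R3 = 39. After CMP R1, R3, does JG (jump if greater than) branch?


Trace:
  R1 = 81, R3 = 39
  CMP R1, R3  → compares 81 vs 39
  JG checks: is 81 greater than 39?
  81 > 39, so condition is true
Branch taken: Yes

Yes


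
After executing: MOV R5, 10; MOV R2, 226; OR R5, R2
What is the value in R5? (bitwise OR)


Register state trace:
  MOV R5, 10  → R5 = 10 (0b00001010)
  MOV R2, 226  → R2 = 226 (0b11100010)
  OR R5, R2   → R5 = 10 OR 226 = 234 (0b11101010)
Final: R5 = 234

234


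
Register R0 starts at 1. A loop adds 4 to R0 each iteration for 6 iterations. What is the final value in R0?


Starting value: R0 = 1
  Iter 1: R0 = 1 + 4 = 5
  Iter 2: R0 = 5 + 4 = 9
  Iter 3: R0 = 9 + 4 = 13
  Iter 4: R0 = 13 + 4 = 17
  Iter 5: R0 = 17 + 4 = 21
  Iter 6: R0 = 21 + 4 = 25
Final: R0 = 25

25


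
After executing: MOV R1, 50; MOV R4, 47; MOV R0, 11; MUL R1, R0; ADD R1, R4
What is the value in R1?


Register state trace:
  MOV R1, 50  → R1 = 50
  MOV R4, 47  → R4 = 47
  MOV R0, 11  → R0 = 11
  MUL R1, R0  → R1 = 50 * 11 = 550
  ADD R1, R4  → R1 = 550 + 47 = 597
Final: R1 = 597

597


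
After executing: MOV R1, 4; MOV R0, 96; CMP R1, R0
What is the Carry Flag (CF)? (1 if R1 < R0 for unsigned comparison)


Register state trace:
  MOV R1, 4  → R1 = 4
  MOV R0, 96  → R0 = 96
  CMP R1, R0  → unsigned 4 - 96: borrow occurs
  4 < 96, so CF = 1
CF = 1

1


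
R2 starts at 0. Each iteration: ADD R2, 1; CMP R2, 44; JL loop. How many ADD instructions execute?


Loop trace (R2 starts at 0, target 44, step 1):
  ADD #1: R2 = 0 + 1 = 1  → 1 < 44, loop
  ADD #2: R2 = 1 + 1 = 2  → 2 < 44, loop
  ADD #3: R2 = 2 + 1 = 3  → 3 < 44, loop
  ADD #4: R2 = 3 + 1 = 4  → 4 < 44, loop
  ADD #5: R2 = 4 + 1 = 5  → 5 < 44, loop
  ADD #6: R2 = 5 + 1 = 6  → 6 < 44, loop
  ADD #7: R2 = 6 + 1 = 7  → 7 < 44, loop
  ADD #8: R2 = 7 + 1 = 8  → 8 < 44, loop
  ADD #9: R2 = 8 + 1 = 9  → 9 < 44, loop
  ADD #10: R2 = 9 + 1 = 10  → 10 < 44, loop
  ADD #11: R2 = 10 + 1 = 11  → 11 < 44, loop
  ADD #12: R2 = 11 + 1 = 12  → 12 < 44, loop
  ADD #13: R2 = 12 + 1 = 13  → 13 < 44, loop
  ADD #14: R2 = 13 + 1 = 14  → 14 < 44, loop
  ADD #15: R2 = 14 + 1 = 15  → 15 < 44, loop
  ADD #16: R2 = 15 + 1 = 16  → 16 < 44, loop
  ADD #17: R2 = 16 + 1 = 17  → 17 < 44, loop
  ADD #18: R2 = 17 + 1 = 18  → 18 < 44, loop
  ADD #19: R2 = 18 + 1 = 19  → 19 < 44, loop
  ADD #20: R2 = 19 + 1 = 20  → 20 < 44, loop
  ADD #21: R2 = 20 + 1 = 21  → 21 < 44, loop
  ADD #22: R2 = 21 + 1 = 22  → 22 < 44, loop
  ADD #23: R2 = 22 + 1 = 23  → 23 < 44, loop
  ADD #24: R2 = 23 + 1 = 24  → 24 < 44, loop
  ADD #25: R2 = 24 + 1 = 25  → 25 < 44, loop
  ADD #26: R2 = 25 + 1 = 26  → 26 < 44, loop
  ADD #27: R2 = 26 + 1 = 27  → 27 < 44, loop
  ADD #28: R2 = 27 + 1 = 28  → 28 < 44, loop
  ADD #29: R2 = 28 + 1 = 29  → 29 < 44, loop
  ADD #30: R2 = 29 + 1 = 30  → 30 < 44, loop
  ADD #31: R2 = 30 + 1 = 31  → 31 < 44, loop
  ADD #32: R2 = 31 + 1 = 32  → 32 < 44, loop
  ADD #33: R2 = 32 + 1 = 33  → 33 < 44, loop
  ADD #34: R2 = 33 + 1 = 34  → 34 < 44, loop
  ADD #35: R2 = 34 + 1 = 35  → 35 < 44, loop
  ADD #36: R2 = 35 + 1 = 36  → 36 < 44, loop
  ADD #37: R2 = 36 + 1 = 37  → 37 < 44, loop
  ADD #38: R2 = 37 + 1 = 38  → 38 < 44, loop
  ADD #39: R2 = 38 + 1 = 39  → 39 < 44, loop
  ADD #40: R2 = 39 + 1 = 40  → 40 < 44, loop
  ADD #41: R2 = 40 + 1 = 41  → 41 < 44, loop
  ADD #42: R2 = 41 + 1 = 42  → 42 < 44, loop
  ADD #43: R2 = 42 + 1 = 43  → 43 < 44, loop
  ADD #44: R2 = 43 + 1 = 44  → 44 >= 44, exit
Total ADD instructions: 44

44


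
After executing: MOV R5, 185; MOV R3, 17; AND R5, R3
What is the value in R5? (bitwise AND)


Register state trace:
  MOV R5, 185  → R5 = 185 (0b10111001)
  MOV R3, 17  → R3 = 17 (0b00010001)
  AND R5, R3  → R5 = 185 AND 17 = 17 (0b00010001)
Final: R5 = 17

17


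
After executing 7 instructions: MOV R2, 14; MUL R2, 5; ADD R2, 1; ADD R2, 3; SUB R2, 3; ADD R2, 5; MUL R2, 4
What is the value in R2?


Register state trace:
  MOV R2, 14  → R2 = 14
  MUL R2, 5  → R2 = 14 * 5 = 70
  ADD R2, 1  → R2 = 70 + 1 = 71
  ADD R2, 3  → R2 = 71 + 3 = 74
  SUB R2, 3  → R2 = 74 - 3 = 71
  ADD R2, 5  → R2 = 71 + 5 = 76
  MUL R2, 4  → R2 = 76 * 4 = 304
Final: R2 = 304

304


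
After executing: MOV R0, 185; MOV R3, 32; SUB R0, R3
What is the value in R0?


Register state trace:
  MOV R0, 185  → R0 = 185
  MOV R3, 32  → R3 = 32
  SUB R0, R3  → R0 = 185 - 32 = 153
Final: R0 = 153

153


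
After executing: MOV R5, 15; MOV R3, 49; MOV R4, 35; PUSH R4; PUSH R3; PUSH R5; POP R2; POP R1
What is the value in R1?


Stack trace (top is rightmost):
  MOV R5, 15  → R5 = 15
  MOV R3, 49  → R3 = 49
  MOV R4, 35  → R4 = 35
  PUSH R4  → stack: [35]
  PUSH R3  → stack: [35, 49]
  PUSH R5  → stack: [35, 49, 15]
  POP R2  → R2 = 15, stack: [35, 49]
  POP R1  → R1 = 49, stack: [35]
Final: R1 = 49

49


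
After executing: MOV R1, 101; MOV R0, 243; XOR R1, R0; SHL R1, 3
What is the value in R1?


Register state trace:
  MOV R1, 101  → R1 = 101 (0b01100101)
  MOV R0, 243  → R0 = 243 (0b11110011)
  XOR R1, R0  → R1 = 101 XOR 243 = 150 (0b10010110)
  SHL R1, 3  → R1 = 150 << 3 = 1200
Final: R1 = 1200

1200


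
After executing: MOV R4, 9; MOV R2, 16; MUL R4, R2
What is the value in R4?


Register state trace:
  MOV R4, 9  → R4 = 9
  MOV R2, 16  → R2 = 16
  MUL R4, R2  → R4 = 9 * 16 = 144
Final: R4 = 144

144


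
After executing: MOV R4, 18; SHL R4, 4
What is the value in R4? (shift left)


Register state trace:
  MOV R4, 18  → R4 = 18
  SHL R4, 4  → R4 = 18 << 4 = 18 * 2^4 = 288
Final: R4 = 288

288


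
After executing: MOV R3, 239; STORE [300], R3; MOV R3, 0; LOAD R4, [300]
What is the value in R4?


Register and memory trace:
  MOV R3, 239  → R3 = 239
  STORE [300], R3  → mem[300] = 239
  MOV R3, 0  → R3 = 0
  LOAD R4, [300]  → R4 = mem[300] = 239
Final: R4 = 239

239


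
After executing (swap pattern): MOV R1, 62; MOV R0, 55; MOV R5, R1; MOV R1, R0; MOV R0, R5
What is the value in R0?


Register state trace (swap pattern):
  MOV R1, 62  → R1 = 62
  MOV R0, 55  → R0 = 55
  MOV R5, R1  → R5 = 62  (save R1)
  MOV R1, R0  → R1 = 55  (R1 gets R0's value)
  MOV R0, R5  → R0 = 62  (R0 gets saved value)
Final: R0 = 62

62


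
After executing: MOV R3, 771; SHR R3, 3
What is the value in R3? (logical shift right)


Register state trace:
  MOV R3, 771  → R3 = 771
  SHR R3, 3  → R3 = 771 >> 3 = 771 // 2^3 = 96
Final: R3 = 96

96


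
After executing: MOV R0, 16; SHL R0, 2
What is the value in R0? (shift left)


Register state trace:
  MOV R0, 16  → R0 = 16
  SHL R0, 2  → R0 = 16 << 2 = 16 * 2^2 = 64
Final: R0 = 64

64


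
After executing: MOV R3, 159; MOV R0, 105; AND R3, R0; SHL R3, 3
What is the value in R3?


Register state trace:
  MOV R3, 159  → R3 = 159 (0b10011111)
  MOV R0, 105  → R0 = 105 (0b01101001)
  AND R3, R0  → R3 = 159 AND 105 = 9 (0b00001001)
  SHL R3, 3  → R3 = 9 << 3 = 72
Final: R3 = 72

72


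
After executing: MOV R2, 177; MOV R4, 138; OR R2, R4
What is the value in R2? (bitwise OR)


Register state trace:
  MOV R2, 177  → R2 = 177 (0b10110001)
  MOV R4, 138  → R4 = 138 (0b10001010)
  OR R2, R4   → R2 = 177 OR 138 = 187 (0b10111011)
Final: R2 = 187

187


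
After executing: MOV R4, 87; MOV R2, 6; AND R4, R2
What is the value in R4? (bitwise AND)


Register state trace:
  MOV R4, 87  → R4 = 87 (0b01010111)
  MOV R2, 6  → R2 = 6 (0b00000110)
  AND R4, R2  → R4 = 87 AND 6 = 6 (0b00000110)
Final: R4 = 6

6


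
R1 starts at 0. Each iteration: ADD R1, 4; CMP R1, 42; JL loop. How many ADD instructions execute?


Loop trace (R1 starts at 0, target 42, step 4):
  ADD #1: R1 = 0 + 4 = 4  → 4 < 42, loop
  ADD #2: R1 = 4 + 4 = 8  → 8 < 42, loop
  ADD #3: R1 = 8 + 4 = 12  → 12 < 42, loop
  ADD #4: R1 = 12 + 4 = 16  → 16 < 42, loop
  ADD #5: R1 = 16 + 4 = 20  → 20 < 42, loop
  ADD #6: R1 = 20 + 4 = 24  → 24 < 42, loop
  ADD #7: R1 = 24 + 4 = 28  → 28 < 42, loop
  ADD #8: R1 = 28 + 4 = 32  → 32 < 42, loop
  ADD #9: R1 = 32 + 4 = 36  → 36 < 42, loop
  ADD #10: R1 = 36 + 4 = 40  → 40 < 42, loop
  ADD #11: R1 = 40 + 4 = 44  → 44 >= 42, exit
Total ADD instructions: 11

11


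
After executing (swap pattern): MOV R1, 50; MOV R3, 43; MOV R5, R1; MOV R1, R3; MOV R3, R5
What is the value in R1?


Register state trace (swap pattern):
  MOV R1, 50  → R1 = 50
  MOV R3, 43  → R3 = 43
  MOV R5, R1  → R5 = 50  (save R1)
  MOV R1, R3  → R1 = 43  (R1 gets R3's value)
  MOV R3, R5  → R3 = 50  (R3 gets saved value)
Final: R1 = 43

43


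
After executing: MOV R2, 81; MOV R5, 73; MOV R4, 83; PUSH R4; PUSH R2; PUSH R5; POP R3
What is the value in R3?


Stack trace (top is rightmost):
  MOV R2, 81  → R2 = 81
  MOV R5, 73  → R5 = 73
  MOV R4, 83  → R4 = 83
  PUSH R4  → stack: [83]
  PUSH R2  → stack: [83, 81]
  PUSH R5  → stack: [83, 81, 73]
  POP R3  → R3 = 73, stack: [83, 81]
Final: R3 = 73

73


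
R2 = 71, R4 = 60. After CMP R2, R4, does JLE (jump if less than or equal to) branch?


Trace:
  R2 = 71, R4 = 60
  CMP R2, R4  → compares 71 vs 60
  JLE checks: is 71 less than or equal to 60?
  71 > 60, so condition is false
Branch taken: No

No


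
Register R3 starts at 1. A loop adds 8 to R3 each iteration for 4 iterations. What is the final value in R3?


Starting value: R3 = 1
  Iter 1: R3 = 1 + 8 = 9
  Iter 2: R3 = 9 + 8 = 17
  Iter 3: R3 = 17 + 8 = 25
  Iter 4: R3 = 25 + 8 = 33
Final: R3 = 33

33


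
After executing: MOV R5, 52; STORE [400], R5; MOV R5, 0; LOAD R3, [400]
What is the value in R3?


Register and memory trace:
  MOV R5, 52  → R5 = 52
  STORE [400], R5  → mem[400] = 52
  MOV R5, 0  → R5 = 0
  LOAD R3, [400]  → R3 = mem[400] = 52
Final: R3 = 52

52


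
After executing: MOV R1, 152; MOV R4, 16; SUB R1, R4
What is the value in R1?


Register state trace:
  MOV R1, 152  → R1 = 152
  MOV R4, 16  → R4 = 16
  SUB R1, R4  → R1 = 152 - 16 = 136
Final: R1 = 136

136


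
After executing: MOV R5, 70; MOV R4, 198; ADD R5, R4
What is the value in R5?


Register state trace:
  MOV R5, 70  → R5 = 70
  MOV R4, 198  → R4 = 198
  ADD R5, R4  → R5 = 70 + 198 = 268
Final: R5 = 268

268


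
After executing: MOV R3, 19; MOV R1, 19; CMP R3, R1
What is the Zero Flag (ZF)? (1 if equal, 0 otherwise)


Register state trace:
  MOV R3, 19  → R3 = 19
  MOV R1, 19  → R1 = 19
  CMP R3, R1  → computes 19 - 19 = 0
  Result is zero, so values are equal
ZF = 1

1


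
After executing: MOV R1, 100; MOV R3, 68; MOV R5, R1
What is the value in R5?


Register state trace:
  MOV R1, 100  → R1 = 100
  MOV R3, 68  → R3 = 68
  MOV R5, R1  → R5 = 100
Final: R5 = 100

100


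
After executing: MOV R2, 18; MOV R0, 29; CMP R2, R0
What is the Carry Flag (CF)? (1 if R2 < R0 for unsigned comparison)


Register state trace:
  MOV R2, 18  → R2 = 18
  MOV R0, 29  → R0 = 29
  CMP R2, R0  → unsigned 18 - 29: borrow occurs
  18 < 29, so CF = 1
CF = 1

1


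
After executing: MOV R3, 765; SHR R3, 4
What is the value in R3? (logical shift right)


Register state trace:
  MOV R3, 765  → R3 = 765
  SHR R3, 4  → R3 = 765 >> 4 = 765 // 2^4 = 47
Final: R3 = 47

47


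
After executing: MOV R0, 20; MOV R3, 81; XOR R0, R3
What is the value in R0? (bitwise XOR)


Register state trace:
  MOV R0, 20  → R0 = 20 (0b00010100)
  MOV R3, 81  → R3 = 81 (0b01010001)
  XOR R0, R3  → R0 = 20 XOR 81 = 69 (0b01000101)
Final: R0 = 69

69


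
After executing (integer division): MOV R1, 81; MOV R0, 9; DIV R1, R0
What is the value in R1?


Register state trace:
  MOV R1, 81  → R1 = 81
  MOV R0, 9  → R0 = 9
  DIV R1, R0  → R1 = 81 // 9 = 9
Final: R1 = 9

9


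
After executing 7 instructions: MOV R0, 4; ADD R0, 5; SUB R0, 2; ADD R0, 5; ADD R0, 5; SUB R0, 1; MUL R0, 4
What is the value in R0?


Register state trace:
  MOV R0, 4  → R0 = 4
  ADD R0, 5  → R0 = 4 + 5 = 9
  SUB R0, 2  → R0 = 9 - 2 = 7
  ADD R0, 5  → R0 = 7 + 5 = 12
  ADD R0, 5  → R0 = 12 + 5 = 17
  SUB R0, 1  → R0 = 17 - 1 = 16
  MUL R0, 4  → R0 = 16 * 4 = 64
Final: R0 = 64

64


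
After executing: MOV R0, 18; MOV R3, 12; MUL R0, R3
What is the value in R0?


Register state trace:
  MOV R0, 18  → R0 = 18
  MOV R3, 12  → R3 = 12
  MUL R0, R3  → R0 = 18 * 12 = 216
Final: R0 = 216

216


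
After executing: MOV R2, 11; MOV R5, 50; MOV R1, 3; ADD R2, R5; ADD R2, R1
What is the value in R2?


Register state trace:
  MOV R2, 11  → R2 = 11
  MOV R5, 50  → R5 = 50
  MOV R1, 3  → R1 = 3
  ADD R2, R5  → R2 = 11 + 50 = 61
  ADD R2, R1  → R2 = 61 + 3 = 64
Final: R2 = 64

64


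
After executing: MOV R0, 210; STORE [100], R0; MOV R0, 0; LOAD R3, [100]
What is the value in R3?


Register and memory trace:
  MOV R0, 210  → R0 = 210
  STORE [100], R0  → mem[100] = 210
  MOV R0, 0  → R0 = 0
  LOAD R3, [100]  → R3 = mem[100] = 210
Final: R3 = 210

210


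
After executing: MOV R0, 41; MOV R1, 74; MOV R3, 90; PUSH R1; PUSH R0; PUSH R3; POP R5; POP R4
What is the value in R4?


Stack trace (top is rightmost):
  MOV R0, 41  → R0 = 41
  MOV R1, 74  → R1 = 74
  MOV R3, 90  → R3 = 90
  PUSH R1  → stack: [74]
  PUSH R0  → stack: [74, 41]
  PUSH R3  → stack: [74, 41, 90]
  POP R5  → R5 = 90, stack: [74, 41]
  POP R4  → R4 = 41, stack: [74]
Final: R4 = 41

41


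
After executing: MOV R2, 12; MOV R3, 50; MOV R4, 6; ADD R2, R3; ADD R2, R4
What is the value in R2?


Register state trace:
  MOV R2, 12  → R2 = 12
  MOV R3, 50  → R3 = 50
  MOV R4, 6  → R4 = 6
  ADD R2, R3  → R2 = 12 + 50 = 62
  ADD R2, R4  → R2 = 62 + 6 = 68
Final: R2 = 68

68


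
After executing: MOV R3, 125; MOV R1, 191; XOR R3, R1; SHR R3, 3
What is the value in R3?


Register state trace:
  MOV R3, 125  → R3 = 125 (0b01111101)
  MOV R1, 191  → R1 = 191 (0b10111111)
  XOR R3, R1  → R3 = 125 XOR 191 = 194 (0b11000010)
  SHR R3, 3  → R3 = 194 >> 3 = 24
Final: R3 = 24

24


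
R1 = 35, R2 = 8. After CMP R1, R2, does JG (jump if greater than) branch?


Trace:
  R1 = 35, R2 = 8
  CMP R1, R2  → compares 35 vs 8
  JG checks: is 35 greater than 8?
  35 > 8, so condition is true
Branch taken: Yes

Yes


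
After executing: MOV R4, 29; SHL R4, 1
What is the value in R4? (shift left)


Register state trace:
  MOV R4, 29  → R4 = 29
  SHL R4, 1  → R4 = 29 << 1 = 29 * 2^1 = 58
Final: R4 = 58

58


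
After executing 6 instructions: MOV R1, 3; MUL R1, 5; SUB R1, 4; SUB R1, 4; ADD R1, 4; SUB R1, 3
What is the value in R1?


Register state trace:
  MOV R1, 3  → R1 = 3
  MUL R1, 5  → R1 = 3 * 5 = 15
  SUB R1, 4  → R1 = 15 - 4 = 11
  SUB R1, 4  → R1 = 11 - 4 = 7
  ADD R1, 4  → R1 = 7 + 4 = 11
  SUB R1, 3  → R1 = 11 - 3 = 8
Final: R1 = 8

8


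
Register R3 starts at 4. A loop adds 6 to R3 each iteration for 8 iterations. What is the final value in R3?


Starting value: R3 = 4
  Iter 1: R3 = 4 + 6 = 10
  Iter 2: R3 = 10 + 6 = 16
  Iter 3: R3 = 16 + 6 = 22
  Iter 4: R3 = 22 + 6 = 28
  Iter 5: R3 = 28 + 6 = 34
  Iter 6: R3 = 34 + 6 = 40
  Iter 7: R3 = 40 + 6 = 46
  Iter 8: R3 = 46 + 6 = 52
Final: R3 = 52

52


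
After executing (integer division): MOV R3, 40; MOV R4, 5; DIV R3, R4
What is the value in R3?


Register state trace:
  MOV R3, 40  → R3 = 40
  MOV R4, 5  → R4 = 5
  DIV R3, R4  → R3 = 40 // 5 = 8
Final: R3 = 8

8


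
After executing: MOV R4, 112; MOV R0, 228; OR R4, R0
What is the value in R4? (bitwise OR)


Register state trace:
  MOV R4, 112  → R4 = 112 (0b01110000)
  MOV R0, 228  → R0 = 228 (0b11100100)
  OR R4, R0   → R4 = 112 OR 228 = 244 (0b11110100)
Final: R4 = 244

244


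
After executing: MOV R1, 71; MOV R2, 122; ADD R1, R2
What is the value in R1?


Register state trace:
  MOV R1, 71  → R1 = 71
  MOV R2, 122  → R2 = 122
  ADD R1, R2  → R1 = 71 + 122 = 193
Final: R1 = 193

193


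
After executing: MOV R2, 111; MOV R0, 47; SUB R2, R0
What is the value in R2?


Register state trace:
  MOV R2, 111  → R2 = 111
  MOV R0, 47  → R0 = 47
  SUB R2, R0  → R2 = 111 - 47 = 64
Final: R2 = 64

64


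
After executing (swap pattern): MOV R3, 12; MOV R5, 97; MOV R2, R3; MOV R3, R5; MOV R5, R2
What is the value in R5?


Register state trace (swap pattern):
  MOV R3, 12  → R3 = 12
  MOV R5, 97  → R5 = 97
  MOV R2, R3  → R2 = 12  (save R3)
  MOV R3, R5  → R3 = 97  (R3 gets R5's value)
  MOV R5, R2  → R5 = 12  (R5 gets saved value)
Final: R5 = 12

12


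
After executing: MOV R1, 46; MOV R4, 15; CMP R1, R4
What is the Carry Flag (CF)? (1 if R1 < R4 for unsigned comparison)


Register state trace:
  MOV R1, 46  → R1 = 46
  MOV R4, 15  → R4 = 15
  CMP R1, R4  → unsigned 46 - 15: no borrow
  46 >= 15, so CF = 0
CF = 0

0


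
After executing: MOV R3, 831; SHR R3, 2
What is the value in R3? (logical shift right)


Register state trace:
  MOV R3, 831  → R3 = 831
  SHR R3, 2  → R3 = 831 >> 2 = 831 // 2^2 = 207
Final: R3 = 207

207


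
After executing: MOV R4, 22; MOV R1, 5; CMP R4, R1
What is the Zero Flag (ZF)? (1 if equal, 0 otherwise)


Register state trace:
  MOV R4, 22  → R4 = 22
  MOV R1, 5  → R1 = 5
  CMP R4, R1  → computes 22 - 5 = 17
  Result is nonzero, so values are not equal
ZF = 0

0


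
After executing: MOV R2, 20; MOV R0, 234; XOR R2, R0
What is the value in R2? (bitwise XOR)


Register state trace:
  MOV R2, 20  → R2 = 20 (0b00010100)
  MOV R0, 234  → R0 = 234 (0b11101010)
  XOR R2, R0  → R2 = 20 XOR 234 = 254 (0b11111110)
Final: R2 = 254

254


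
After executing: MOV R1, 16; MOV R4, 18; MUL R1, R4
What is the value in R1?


Register state trace:
  MOV R1, 16  → R1 = 16
  MOV R4, 18  → R4 = 18
  MUL R1, R4  → R1 = 16 * 18 = 288
Final: R1 = 288

288


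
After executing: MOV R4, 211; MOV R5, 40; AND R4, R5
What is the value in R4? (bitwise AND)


Register state trace:
  MOV R4, 211  → R4 = 211 (0b11010011)
  MOV R5, 40  → R5 = 40 (0b00101000)
  AND R4, R5  → R4 = 211 AND 40 = 0 (0b00000000)
Final: R4 = 0

0


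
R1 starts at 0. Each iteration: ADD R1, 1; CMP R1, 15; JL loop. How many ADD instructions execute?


Loop trace (R1 starts at 0, target 15, step 1):
  ADD #1: R1 = 0 + 1 = 1  → 1 < 15, loop
  ADD #2: R1 = 1 + 1 = 2  → 2 < 15, loop
  ADD #3: R1 = 2 + 1 = 3  → 3 < 15, loop
  ADD #4: R1 = 3 + 1 = 4  → 4 < 15, loop
  ADD #5: R1 = 4 + 1 = 5  → 5 < 15, loop
  ADD #6: R1 = 5 + 1 = 6  → 6 < 15, loop
  ADD #7: R1 = 6 + 1 = 7  → 7 < 15, loop
  ADD #8: R1 = 7 + 1 = 8  → 8 < 15, loop
  ADD #9: R1 = 8 + 1 = 9  → 9 < 15, loop
  ADD #10: R1 = 9 + 1 = 10  → 10 < 15, loop
  ADD #11: R1 = 10 + 1 = 11  → 11 < 15, loop
  ADD #12: R1 = 11 + 1 = 12  → 12 < 15, loop
  ADD #13: R1 = 12 + 1 = 13  → 13 < 15, loop
  ADD #14: R1 = 13 + 1 = 14  → 14 < 15, loop
  ADD #15: R1 = 14 + 1 = 15  → 15 >= 15, exit
Total ADD instructions: 15

15
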